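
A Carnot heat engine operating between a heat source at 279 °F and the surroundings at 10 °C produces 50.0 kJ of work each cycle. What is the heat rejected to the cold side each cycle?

Q_C ≈ 111.3 kJ

T_H = 279 °F → (279 − 32) × 5/9 = 137.22 °C = 410.37 K.
T_C = 10 °C → 10 + 273.15 = 283.15 K.
Since the cycle is reversible, η = 1 − T_C/T_H = 1 − 283.15/410.37 = 0.3100.
Since Q_C/Q_H = T_C/T_H and Q_H = W/η, Q_C = W·T_C/(T_H − T_C) = 50.0 × 283.15/127.22 = 111.3 kJ.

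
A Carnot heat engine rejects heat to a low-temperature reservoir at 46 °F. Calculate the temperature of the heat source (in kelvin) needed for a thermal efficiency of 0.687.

T_H ≈ 898 K

T_C = 46 °F → (46 − 32) × 5/9 = 7.78 °C = 280.93 K.
From η = 1 − T_C/T_H, solving for T_H gives T_H = T_C/(1 − η) = 280.93/(1 − 0.687) = 898 K.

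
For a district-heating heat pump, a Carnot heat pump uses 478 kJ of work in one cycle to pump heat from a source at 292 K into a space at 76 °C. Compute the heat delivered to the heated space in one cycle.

T_H = 76 °C → 76 + 273.15 = 349.15 K.
For a reversible heat pump, COP_HP = T_H/(T_H − T_C) = 349.15/57.15 = 6.1094.
Q_H = COP_HP · W = 6.1094 × 478 = 2920 kJ.

Q_H ≈ 2920 kJ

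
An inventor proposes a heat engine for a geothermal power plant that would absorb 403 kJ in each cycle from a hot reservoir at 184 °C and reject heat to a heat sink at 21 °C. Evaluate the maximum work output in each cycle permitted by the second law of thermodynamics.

T_H = 184 °C → 184 + 273.15 = 457.15 K.
T_C = 21 °C → 21 + 273.15 = 294.15 K.
By the Carnot theorem, η_max = 1 − T_C/T_H = 1 − 294.15/457.15 = 0.3566.
W_max = η_max · Q_H = 0.3566 × 403 = 144 kJ.

W_max ≈ 144 kJ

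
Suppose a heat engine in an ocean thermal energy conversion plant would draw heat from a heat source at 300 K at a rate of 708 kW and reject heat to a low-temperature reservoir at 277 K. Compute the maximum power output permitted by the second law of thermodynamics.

Ẇ_max ≈ 54.3 kW

By the Carnot theorem, η_max = 1 − T_C/T_H = 1 − 277.00/300.00 = 0.0767.
W_max = η_max · Q_H = 0.0767 × 708 = 54.3 kW.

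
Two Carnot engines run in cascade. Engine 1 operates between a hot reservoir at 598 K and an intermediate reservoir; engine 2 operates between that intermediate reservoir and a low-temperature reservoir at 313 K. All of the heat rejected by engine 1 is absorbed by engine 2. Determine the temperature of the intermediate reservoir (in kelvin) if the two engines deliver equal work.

For reversible stages Q_m = Q_H·(T_m/T_H). Setting W₁ = Q_H(1 − T_m/T_H) equal to W₂ = Q_m(1 − T_C/T_m) = Q_H·(T_m − T_C)/T_H gives T_H − T_m = T_m − T_C, so T_m = (T_H + T_C)/2 = (598.00 + 313.00)/2 = 456 K.

T_m ≈ 456 K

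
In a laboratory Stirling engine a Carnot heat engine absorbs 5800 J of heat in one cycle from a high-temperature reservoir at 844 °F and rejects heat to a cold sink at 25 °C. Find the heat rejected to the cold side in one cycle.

Q_C ≈ 2390 J

T_H = 844 °F → (844 − 32) × 5/9 = 451.11 °C = 724.26 K.
T_C = 25 °C → 25 + 273.15 = 298.15 K.
η_rev = 1 − T_C/T_H = 1 − 298.15/724.26 = 0.5883.
For a reversible cycle Q_C/Q_H = T_C/T_H, so Q_C = 5800 × 298.15/724.26 = 2390 J.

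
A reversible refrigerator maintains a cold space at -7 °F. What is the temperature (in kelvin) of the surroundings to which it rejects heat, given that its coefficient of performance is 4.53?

T_C = -7 °F → (-7 − 32) × 5/9 = -21.67 °C = 251.48 K.
COP_R = T_C/(T_H − T_C) ⇒ T_H = T_C·(1 + 1/COP_R) = 251.48 × (1 + 1/4.53) = 307 K.

T_H ≈ 307 K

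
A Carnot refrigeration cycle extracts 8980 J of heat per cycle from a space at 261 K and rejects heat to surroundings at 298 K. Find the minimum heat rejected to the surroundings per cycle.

Q_H ≈ 10300 J

For a reversible cycle Q_H/Q_C = T_H/T_C, so Q_H = Q_C·T_H/T_C = 8980 × 298.00/261.00 = 10300 J.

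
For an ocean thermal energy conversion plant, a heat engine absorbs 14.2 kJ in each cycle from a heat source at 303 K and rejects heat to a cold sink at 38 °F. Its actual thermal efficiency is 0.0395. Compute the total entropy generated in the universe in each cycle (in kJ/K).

T_C = 38 °F → (38 − 32) × 5/9 = 3.33 °C = 276.48 K.
W = η·Q_H = 0.0395 × 14.2 = 0.5609 kJ, so Q_C = Q_H − W = 13.64 kJ.
Entropy balance on the reservoirs: −Q_H/T_H = -0.04686 kJ/K, +Q_C/T_C = 0.04933 kJ/K.
ΔS_univ = −Q_H/T_H + Q_C/T_C = 0.00247 kJ/K (> 0, since η = 0.0395 < η_Carnot = 0.088).

ΔS_univ ≈ 0.00247 kJ/K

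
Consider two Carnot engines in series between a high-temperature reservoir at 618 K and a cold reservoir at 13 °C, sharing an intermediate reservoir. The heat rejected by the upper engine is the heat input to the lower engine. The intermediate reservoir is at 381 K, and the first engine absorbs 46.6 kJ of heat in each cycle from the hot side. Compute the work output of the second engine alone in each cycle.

W₂ ≈ 7.152 kJ

T_C = 13 °C → 13 + 273.15 = 286.15 K.
Heat entering the second stage: Q_m = Q_H·(T_m/T_H) = 46.6 × 381.00/618.00 = 28.73 kJ.
Second-stage efficiency η₂ = 1 − T_C/T_m = 1 − 286.15/381.00 = 0.2490, so W₂ = η₂·Q_m = 7.152 kJ.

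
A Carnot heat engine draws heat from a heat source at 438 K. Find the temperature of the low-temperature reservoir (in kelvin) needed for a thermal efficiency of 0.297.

T_C ≈ 308 K

From η = 1 − T_C/T_H, T_C = T_H·(1 − η) = 438.00 × (1 − 0.297) = 308 K.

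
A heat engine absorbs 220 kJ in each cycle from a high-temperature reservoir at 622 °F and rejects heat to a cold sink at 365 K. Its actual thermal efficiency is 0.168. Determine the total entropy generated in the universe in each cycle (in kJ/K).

T_H = 622 °F → (622 − 32) × 5/9 = 327.78 °C = 600.93 K.
W = η·Q_H = 0.168 × 220 = 36.96 kJ, so Q_C = Q_H − W = 183.0 kJ.
Reservoir entropy changes: ΔS_H = −Q_H/T_H = −220/600.93 = -0.3661 kJ/K and ΔS_C = +Q_C/T_C = 183.0/365.00 = 0.5015 kJ/K.
ΔS_univ = −Q_H/T_H + Q_C/T_C = 0.1354 kJ/K (> 0, since η = 0.168 < η_Carnot = 0.393).

ΔS_univ ≈ 0.1354 kJ/K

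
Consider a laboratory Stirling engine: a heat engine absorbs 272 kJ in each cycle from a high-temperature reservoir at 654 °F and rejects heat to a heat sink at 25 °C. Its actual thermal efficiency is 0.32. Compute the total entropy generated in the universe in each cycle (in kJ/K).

ΔS_univ ≈ 0.181 kJ/K

T_H = 654 °F → (654 − 32) × 5/9 = 345.56 °C = 618.71 K.
T_C = 25 °C → 25 + 273.15 = 298.15 K.
W = η·Q_H = 0.32 × 272 = 87.04 kJ, so Q_C = Q_H − W = 185.0 kJ.
The hot reservoir loses entropy Q_H/T_H = 272/618.71 = 0.4396 kJ/K; the cold reservoir gains Q_C/T_C = 185.0/298.15 = 0.6204 kJ/K.
ΔS_univ = −Q_H/T_H + Q_C/T_C = 0.181 kJ/K (> 0, since η = 0.32 < η_Carnot = 0.518).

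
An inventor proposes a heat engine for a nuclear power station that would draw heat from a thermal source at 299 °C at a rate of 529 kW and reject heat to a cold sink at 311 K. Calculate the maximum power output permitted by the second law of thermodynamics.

Ẇ_max ≈ 241 kW

T_H = 299 °C → 299 + 273.15 = 572.15 K.
The upper bound on efficiency is η_max = 1 − T_C/T_H = 1 − 311.00/572.15 = 0.4564.
W_max = η_max · Q_H = 0.4564 × 529 = 241 kW.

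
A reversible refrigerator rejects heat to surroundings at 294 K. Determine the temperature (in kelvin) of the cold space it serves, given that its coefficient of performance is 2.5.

COP_R = T_C/(T_H − T_C) ⇒ T_C = T_H·COP_R/(1 + COP_R) = 294.00 × 2.5/(1 + 2.5) = 210 K.

T_C ≈ 210 K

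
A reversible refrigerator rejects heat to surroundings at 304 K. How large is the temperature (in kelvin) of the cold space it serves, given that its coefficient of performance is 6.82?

COP_R = T_C/(T_H − T_C) ⇒ T_C = T_H·COP_R/(1 + COP_R) = 304.00 × 6.82/(1 + 6.82) = 265 K.

T_C ≈ 265 K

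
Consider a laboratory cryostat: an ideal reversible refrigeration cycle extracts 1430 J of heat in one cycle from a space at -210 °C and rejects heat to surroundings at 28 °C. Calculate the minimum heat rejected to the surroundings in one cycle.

T_H = 28 °C → 28 + 273.15 = 301.15 K.
T_C = -210 °C → -210 + 273.15 = 63.15 K.
For a reversible cycle Q_H/Q_C = T_H/T_C, so Q_H = Q_C·T_H/T_C = 1430 × 301.15/63.15 = 6819 J.

Q_H ≈ 6819 J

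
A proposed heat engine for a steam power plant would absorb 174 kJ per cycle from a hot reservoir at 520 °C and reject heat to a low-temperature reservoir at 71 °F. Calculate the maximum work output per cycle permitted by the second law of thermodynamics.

W_max ≈ 109 kJ

T_H = 520 °C → 520 + 273.15 = 793.15 K.
T_C = 71 °F → (71 − 32) × 5/9 = 21.67 °C = 294.82 K.
By the Carnot theorem, η_max = 1 − T_C/T_H = 1 − 294.82/793.15 = 0.6283.
W_max = η_max · Q_H = 0.6283 × 174 = 109 kJ.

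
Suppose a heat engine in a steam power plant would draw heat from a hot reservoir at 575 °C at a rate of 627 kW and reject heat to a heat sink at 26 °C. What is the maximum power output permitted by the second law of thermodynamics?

T_H = 575 °C → 575 + 273.15 = 848.15 K.
T_C = 26 °C → 26 + 273.15 = 299.15 K.
The upper bound on efficiency is η_max = 1 − T_C/T_H = 1 − 299.15/848.15 = 0.6473.
W_max = η_max · Q_H = 0.6473 × 627 = 405.9 kW.

Ẇ_max ≈ 405.9 kW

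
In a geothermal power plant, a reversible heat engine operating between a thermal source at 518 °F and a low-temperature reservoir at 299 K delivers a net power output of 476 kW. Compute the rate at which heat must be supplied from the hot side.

Q̇_H ≈ 1060 kW

T_H = 518 °F → (518 − 32) × 5/9 = 270.00 °C = 543.15 K.
Since the cycle is reversible, η = 1 − T_C/T_H = 1 − 299.00/543.15 = 0.4495.
Q_H = W/η = 476/0.4495 = 1060 kW.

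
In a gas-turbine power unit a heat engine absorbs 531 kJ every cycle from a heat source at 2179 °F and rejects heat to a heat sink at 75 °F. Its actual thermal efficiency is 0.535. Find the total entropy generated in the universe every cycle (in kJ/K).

ΔS_univ ≈ 0.4690 kJ/K

T_H = 2179 °F → (2179 − 32) × 5/9 = 1192.78 °C = 1465.93 K.
T_C = 75 °F → (75 − 32) × 5/9 = 23.89 °C = 297.04 K.
W = η·Q_H = 0.535 × 531 = 284.1 kJ, so Q_C = Q_H − W = 246.9 kJ.
The hot reservoir loses entropy Q_H/T_H = 531/1465.93 = 0.3622 kJ/K; the cold reservoir gains Q_C/T_C = 246.9/297.04 = 0.8313 kJ/K.
ΔS_univ = −Q_H/T_H + Q_C/T_C = 0.4690 kJ/K (> 0, since η = 0.535 < η_Carnot = 0.797).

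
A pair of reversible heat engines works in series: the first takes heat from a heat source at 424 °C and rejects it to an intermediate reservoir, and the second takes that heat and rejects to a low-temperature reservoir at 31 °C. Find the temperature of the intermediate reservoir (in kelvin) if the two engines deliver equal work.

T_m ≈ 501 K

T_H = 424 °C → 424 + 273.15 = 697.15 K.
T_C = 31 °C → 31 + 273.15 = 304.15 K.
For reversible stages Q_m = Q_H·(T_m/T_H). Setting W₁ = Q_H(1 − T_m/T_H) equal to W₂ = Q_m(1 − T_C/T_m) = Q_H·(T_m − T_C)/T_H gives T_H − T_m = T_m − T_C, so T_m = (T_H + T_C)/2 = (697.15 + 304.15)/2 = 501 K.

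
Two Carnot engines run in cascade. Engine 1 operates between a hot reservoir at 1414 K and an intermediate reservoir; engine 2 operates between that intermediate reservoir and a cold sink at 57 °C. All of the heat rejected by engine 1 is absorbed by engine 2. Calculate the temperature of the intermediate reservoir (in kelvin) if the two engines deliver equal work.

T_C = 57 °C → 57 + 273.15 = 330.15 K.
For reversible stages Q_m = Q_H·(T_m/T_H). Setting W₁ = Q_H(1 − T_m/T_H) equal to W₂ = Q_m(1 − T_C/T_m) = Q_H·(T_m − T_C)/T_H gives T_H − T_m = T_m − T_C, so T_m = (T_H + T_C)/2 = (1414.00 + 330.15)/2 = 872.1 K.

T_m ≈ 872.1 K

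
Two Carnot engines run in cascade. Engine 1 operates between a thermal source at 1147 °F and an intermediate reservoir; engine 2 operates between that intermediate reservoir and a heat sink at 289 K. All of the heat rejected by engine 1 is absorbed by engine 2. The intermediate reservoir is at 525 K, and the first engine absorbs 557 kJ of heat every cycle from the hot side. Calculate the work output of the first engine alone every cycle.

W₁ ≈ 229.4 kJ

T_H = 1147 °F → (1147 − 32) × 5/9 = 619.44 °C = 892.59 K.
First-stage efficiency η₁ = 1 − T_m/T_H = 1 − 525.00/892.59 = 0.4118.
W₁ = η₁·Q_H = 0.4118 × 557 = 229.4 kJ.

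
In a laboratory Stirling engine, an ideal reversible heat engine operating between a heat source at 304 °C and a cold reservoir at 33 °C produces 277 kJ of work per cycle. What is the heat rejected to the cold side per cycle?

T_H = 304 °C → 304 + 273.15 = 577.15 K.
T_C = 33 °C → 33 + 273.15 = 306.15 K.
Carnot efficiency: η = 1 − T_C/T_H = 1 − 306.15/577.15 = 0.4695.
Since Q_C/Q_H = T_C/T_H and Q_H = W/η, Q_C = W·T_C/(T_H − T_C) = 277 × 306.15/271.00 = 312.9 kJ.

Q_C ≈ 312.9 kJ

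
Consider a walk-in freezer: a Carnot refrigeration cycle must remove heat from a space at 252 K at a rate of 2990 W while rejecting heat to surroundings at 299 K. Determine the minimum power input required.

Ẇ_in ≈ 557.7 W

Carnot COP: COP_R = T_C/(T_H − T_C) = 252.00/47.00 = 5.3617.
W = Q_C/COP_R = 2990/5.3617 = 557.7 W.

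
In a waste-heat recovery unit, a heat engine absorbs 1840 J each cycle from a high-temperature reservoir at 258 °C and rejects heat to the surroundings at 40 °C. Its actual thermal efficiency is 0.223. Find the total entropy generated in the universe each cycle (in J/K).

T_H = 258 °C → 258 + 273.15 = 531.15 K.
T_C = 40 °C → 40 + 273.15 = 313.15 K.
W = η·Q_H = 0.223 × 1840 = 410.3 J, so Q_C = Q_H − W = 1430 J.
Reservoir entropy changes: ΔS_H = −Q_H/T_H = −1840/531.15 = -3.464 J/K and ΔS_C = +Q_C/T_C = 1430/313.15 = 4.565 J/K.
ΔS_univ = −Q_H/T_H + Q_C/T_C = 1.10 J/K (> 0, since η = 0.223 < η_Carnot = 0.410).

ΔS_univ ≈ 1.10 J/K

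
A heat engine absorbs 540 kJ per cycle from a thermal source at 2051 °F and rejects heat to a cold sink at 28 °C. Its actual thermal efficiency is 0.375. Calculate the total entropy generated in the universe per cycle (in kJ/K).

ΔS_univ ≈ 0.734 kJ/K

T_H = 2051 °F → (2051 − 32) × 5/9 = 1121.67 °C = 1394.82 K.
T_C = 28 °C → 28 + 273.15 = 301.15 K.
W = η·Q_H = 0.375 × 540 = 202.5 kJ, so Q_C = Q_H − W = 337.5 kJ.
The hot reservoir loses entropy Q_H/T_H = 540/1394.82 = 0.3871 kJ/K; the cold reservoir gains Q_C/T_C = 337.5/301.15 = 1.121 kJ/K.
ΔS_univ = −Q_H/T_H + Q_C/T_C = 0.734 kJ/K (> 0, since η = 0.375 < η_Carnot = 0.784).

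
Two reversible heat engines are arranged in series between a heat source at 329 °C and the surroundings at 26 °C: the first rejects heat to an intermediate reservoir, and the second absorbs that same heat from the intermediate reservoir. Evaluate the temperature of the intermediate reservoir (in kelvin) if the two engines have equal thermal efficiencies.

T_H = 329 °C → 329 + 273.15 = 602.15 K.
T_C = 26 °C → 26 + 273.15 = 299.15 K.
Equal efficiencies require 1 − T_m/T_H = 1 − T_C/T_m, i.e. T_m/T_H = T_C/T_m, so T_m = √(T_H·T_C) = √(602.15 × 299.15) = 424.4 K.

T_m ≈ 424.4 K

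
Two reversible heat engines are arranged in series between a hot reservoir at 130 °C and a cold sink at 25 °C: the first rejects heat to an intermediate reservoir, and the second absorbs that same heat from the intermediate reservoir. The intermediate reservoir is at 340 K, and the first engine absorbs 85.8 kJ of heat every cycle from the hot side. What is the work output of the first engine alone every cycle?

W₁ ≈ 13.44 kJ

T_H = 130 °C → 130 + 273.15 = 403.15 K.
T_C = 25 °C → 25 + 273.15 = 298.15 K.
First-stage efficiency η₁ = 1 − T_m/T_H = 1 − 340.00/403.15 = 0.1566.
W₁ = η₁·Q_H = 0.1566 × 85.8 = 13.44 kJ.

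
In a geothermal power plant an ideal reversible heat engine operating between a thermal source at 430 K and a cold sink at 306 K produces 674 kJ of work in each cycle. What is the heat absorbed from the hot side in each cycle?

Since the cycle is reversible, η = 1 − T_C/T_H = 1 − 306.00/430.00 = 0.2884.
Q_H = W/η = 674/0.2884 = 2337 kJ.

Q_H ≈ 2337 kJ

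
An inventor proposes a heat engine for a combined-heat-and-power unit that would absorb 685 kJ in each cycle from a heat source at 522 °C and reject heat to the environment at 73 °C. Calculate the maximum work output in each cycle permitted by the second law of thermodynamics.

T_H = 522 °C → 522 + 273.15 = 795.15 K.
T_C = 73 °C → 73 + 273.15 = 346.15 K.
The second-law ceiling is the Carnot efficiency, η_max = 1 − T_C/T_H = 1 − 346.15/795.15 = 0.5647.
W_max = η_max · Q_H = 0.5647 × 685 = 387 kJ.

W_max ≈ 387 kJ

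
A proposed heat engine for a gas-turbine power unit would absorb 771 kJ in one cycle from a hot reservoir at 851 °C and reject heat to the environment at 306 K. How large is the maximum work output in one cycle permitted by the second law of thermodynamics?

T_H = 851 °C → 851 + 273.15 = 1124.15 K.
No engine can exceed the Carnot limit: η_max = 1 − T_C/T_H = 1 − 306.00/1124.15 = 0.7278.
W_max = η_max · Q_H = 0.7278 × 771 = 561 kJ.

W_max ≈ 561 kJ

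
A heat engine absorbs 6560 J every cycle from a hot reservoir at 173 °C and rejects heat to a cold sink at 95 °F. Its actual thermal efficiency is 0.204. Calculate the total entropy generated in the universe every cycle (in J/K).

T_H = 173 °C → 173 + 273.15 = 446.15 K.
T_C = 95 °F → (95 − 32) × 5/9 = 35.00 °C = 308.15 K.
W = η·Q_H = 0.204 × 6560 = 1338 J, so Q_C = Q_H − W = 5222 J.
Entropy balance on the reservoirs: −Q_H/T_H = -14.70 J/K, +Q_C/T_C = 16.95 J/K.
ΔS_univ = −Q_H/T_H + Q_C/T_C = 2.24 J/K (> 0, since η = 0.204 < η_Carnot = 0.309).

ΔS_univ ≈ 2.24 J/K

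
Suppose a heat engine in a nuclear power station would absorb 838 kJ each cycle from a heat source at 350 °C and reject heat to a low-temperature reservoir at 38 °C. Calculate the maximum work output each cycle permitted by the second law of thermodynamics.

T_H = 350 °C → 350 + 273.15 = 623.15 K.
T_C = 38 °C → 38 + 273.15 = 311.15 K.
The second-law ceiling is the Carnot efficiency, η_max = 1 − T_C/T_H = 1 − 311.15/623.15 = 0.5007.
W_max = η_max · Q_H = 0.5007 × 838 = 420 kJ.

W_max ≈ 420 kJ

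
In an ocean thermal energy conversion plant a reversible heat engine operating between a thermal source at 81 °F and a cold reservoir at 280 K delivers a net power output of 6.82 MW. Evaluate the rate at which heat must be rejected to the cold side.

Q̇_C ≈ 93.74 MW

T_H = 81 °F → (81 − 32) × 5/9 = 27.22 °C = 300.37 K.
The Carnot efficiency is η = 1 − T_C/T_H = 1 − 280.00/300.37 = 0.0678.
Since Q_C/Q_H = T_C/T_H and Q_H = W/η, Q_C = W·T_C/(T_H − T_C) = 6.82 × 280.00/20.37 = 93.74 MW.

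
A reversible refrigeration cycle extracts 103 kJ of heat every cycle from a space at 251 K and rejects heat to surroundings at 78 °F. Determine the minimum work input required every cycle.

T_H = 78 °F → (78 − 32) × 5/9 = 25.56 °C = 298.71 K.
The reversible coefficient of performance is COP_R = T_C/(T_H − T_C) = 251.00/47.71 = 5.2614.
W = Q_C/COP_R = 103/5.2614 = 19.58 kJ.

W_in ≈ 19.58 kJ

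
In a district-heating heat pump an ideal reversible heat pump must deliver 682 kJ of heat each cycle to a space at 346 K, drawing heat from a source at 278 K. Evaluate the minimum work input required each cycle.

Reversible heating COP: COP_HP = T_H/(T_H − T_C) = 346.00/68.00 = 5.0882.
W = Q_H/COP_HP = 682/5.0882 = 134.0 kJ.

W_in ≈ 134.0 kJ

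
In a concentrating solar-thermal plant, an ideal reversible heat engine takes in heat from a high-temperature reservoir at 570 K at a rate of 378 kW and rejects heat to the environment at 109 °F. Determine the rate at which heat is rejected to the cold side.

T_C = 109 °F → (109 − 32) × 5/9 = 42.78 °C = 315.93 K.
For a reversible engine, η = 1 − T_C/T_H = 1 − 315.93/570.00 = 0.4457.
For a reversible cycle Q_C/Q_H = T_C/T_H, so Q_C = 378 × 315.93/570.00 = 210 kW.

Q̇_C ≈ 210 kW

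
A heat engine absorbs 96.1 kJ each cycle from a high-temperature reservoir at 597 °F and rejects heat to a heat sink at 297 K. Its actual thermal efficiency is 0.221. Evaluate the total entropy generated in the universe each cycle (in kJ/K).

ΔS_univ ≈ 0.08836 kJ/K

T_H = 597 °F → (597 − 32) × 5/9 = 313.89 °C = 587.04 K.
W = η·Q_H = 0.221 × 96.1 = 21.24 kJ, so Q_C = Q_H − W = 74.86 kJ.
The hot reservoir loses entropy Q_H/T_H = 96.1/587.04 = 0.1637 kJ/K; the cold reservoir gains Q_C/T_C = 74.86/297.00 = 0.2521 kJ/K.
ΔS_univ = −Q_H/T_H + Q_C/T_C = 0.08836 kJ/K (> 0, since η = 0.221 < η_Carnot = 0.494).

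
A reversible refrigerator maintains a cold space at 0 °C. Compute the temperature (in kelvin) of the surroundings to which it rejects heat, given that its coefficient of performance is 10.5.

T_H ≈ 299 K

T_C = 0 °C → 0 + 273.15 = 273.15 K.
COP_R = T_C/(T_H − T_C) ⇒ T_H = T_C·(1 + 1/COP_R) = 273.15 × (1 + 1/10.5) = 299 K.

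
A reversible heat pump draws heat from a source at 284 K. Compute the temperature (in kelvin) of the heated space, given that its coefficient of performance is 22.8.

COP_HP = T_H/(T_H − T_C) ⇒ T_H = T_C·COP_HP/(COP_HP − 1) = 284.00 × 22.8/(22.8 − 1) = 297 K.

T_H ≈ 297 K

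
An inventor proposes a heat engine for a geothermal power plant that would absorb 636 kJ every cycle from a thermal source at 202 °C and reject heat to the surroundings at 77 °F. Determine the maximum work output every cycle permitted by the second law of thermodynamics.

T_H = 202 °C → 202 + 273.15 = 475.15 K.
T_C = 77 °F → (77 − 32) × 5/9 = 25.00 °C = 298.15 K.
The second-law ceiling is the Carnot efficiency, η_max = 1 − T_C/T_H = 1 − 298.15/475.15 = 0.3725.
W_max = η_max · Q_H = 0.3725 × 636 = 237 kJ.

W_max ≈ 237 kJ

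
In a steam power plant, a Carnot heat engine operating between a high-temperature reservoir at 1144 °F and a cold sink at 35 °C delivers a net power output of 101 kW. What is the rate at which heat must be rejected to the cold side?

Q̇_C ≈ 53.4 kW

T_H = 1144 °F → (1144 − 32) × 5/9 = 617.78 °C = 890.93 K.
T_C = 35 °C → 35 + 273.15 = 308.15 K.
η_rev = 1 − T_C/T_H = 1 − 308.15/890.93 = 0.6541.
Since Q_C/Q_H = T_C/T_H and Q_H = W/η, Q_C = W·T_C/(T_H − T_C) = 101 × 308.15/582.78 = 53.4 kW.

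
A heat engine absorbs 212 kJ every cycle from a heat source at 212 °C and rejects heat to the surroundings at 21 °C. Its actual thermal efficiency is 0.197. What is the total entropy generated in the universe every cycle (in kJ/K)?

ΔS_univ ≈ 0.142 kJ/K

T_H = 212 °C → 212 + 273.15 = 485.15 K.
T_C = 21 °C → 21 + 273.15 = 294.15 K.
W = η·Q_H = 0.197 × 212 = 41.76 kJ, so Q_C = Q_H − W = 170.2 kJ.
Reservoir entropy changes: ΔS_H = −Q_H/T_H = −212/485.15 = -0.4370 kJ/K and ΔS_C = +Q_C/T_C = 170.2/294.15 = 0.5787 kJ/K.
ΔS_univ = −Q_H/T_H + Q_C/T_C = 0.142 kJ/K (> 0, since η = 0.197 < η_Carnot = 0.394).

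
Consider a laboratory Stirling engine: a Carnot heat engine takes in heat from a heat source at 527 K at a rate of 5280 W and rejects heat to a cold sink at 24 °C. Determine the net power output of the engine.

Ẇ ≈ 2300 W

T_C = 24 °C → 24 + 273.15 = 297.15 K.
Since the cycle is reversible, η = 1 − T_C/T_H = 1 − 297.15/527.00 = 0.4361.
W = η·Q_H = 0.4361 × 5280 = 2300 W.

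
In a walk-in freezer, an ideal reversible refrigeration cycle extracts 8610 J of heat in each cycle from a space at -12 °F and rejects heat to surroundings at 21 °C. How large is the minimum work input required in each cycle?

T_H = 21 °C → 21 + 273.15 = 294.15 K.
T_C = -12 °F → (-12 − 32) × 5/9 = -24.44 °C = 248.71 K.
For a reversible refrigerator, COP_R = T_C/(T_H − T_C) = 248.71/45.44 = 5.4727.
W = Q_C/COP_R = 8610/5.4727 = 1570 J.

W_in ≈ 1570 J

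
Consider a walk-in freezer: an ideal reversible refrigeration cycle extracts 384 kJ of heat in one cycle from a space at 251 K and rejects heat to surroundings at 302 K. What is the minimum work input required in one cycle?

COP_R = T_C/(T_H − T_C) = 251.00/51.00 = 4.9216.
W = Q_C/COP_R = 384/4.9216 = 78.0 kJ.

W_in ≈ 78.0 kJ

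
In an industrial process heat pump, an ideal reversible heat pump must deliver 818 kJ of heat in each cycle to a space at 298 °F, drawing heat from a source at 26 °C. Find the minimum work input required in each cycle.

W_in ≈ 237 kJ

T_H = 298 °F → (298 − 32) × 5/9 = 147.78 °C = 420.93 K.
T_C = 26 °C → 26 + 273.15 = 299.15 K.
COP_HP = T_H/(T_H − T_C) = 420.93/121.78 = 3.4565.
W = Q_H/COP_HP = 818/3.4565 = 237 kJ.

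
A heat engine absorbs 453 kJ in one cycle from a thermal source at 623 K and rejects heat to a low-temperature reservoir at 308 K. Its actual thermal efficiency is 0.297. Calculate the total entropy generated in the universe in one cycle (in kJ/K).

ΔS_univ ≈ 0.307 kJ/K

W = η·Q_H = 0.297 × 453 = 134.5 kJ, so Q_C = Q_H − W = 318.5 kJ.
The hot reservoir loses entropy Q_H/T_H = 453/623.00 = 0.7271 kJ/K; the cold reservoir gains Q_C/T_C = 318.5/308.00 = 1.034 kJ/K.
ΔS_univ = −Q_H/T_H + Q_C/T_C = 0.307 kJ/K (> 0, since η = 0.297 < η_Carnot = 0.506).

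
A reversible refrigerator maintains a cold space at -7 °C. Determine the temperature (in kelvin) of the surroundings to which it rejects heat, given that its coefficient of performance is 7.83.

T_C = -7 °C → -7 + 273.15 = 266.15 K.
COP_R = T_C/(T_H − T_C) ⇒ T_H = T_C·(1 + 1/COP_R) = 266.15 × (1 + 1/7.83) = 300 K.

T_H ≈ 300 K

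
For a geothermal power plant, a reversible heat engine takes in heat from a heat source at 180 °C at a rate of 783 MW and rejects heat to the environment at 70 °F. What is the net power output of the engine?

Ẇ ≈ 274.5 MW

T_H = 180 °C → 180 + 273.15 = 453.15 K.
T_C = 70 °F → (70 − 32) × 5/9 = 21.11 °C = 294.26 K.
For a reversible engine, η = 1 − T_C/T_H = 1 − 294.26/453.15 = 0.3506.
W = η·Q_H = 0.3506 × 783 = 274.5 MW.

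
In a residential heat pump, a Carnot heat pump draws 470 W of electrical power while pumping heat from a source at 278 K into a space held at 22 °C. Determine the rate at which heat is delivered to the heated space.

T_H = 22 °C → 22 + 273.15 = 295.15 K.
The Carnot heat-pump COP is COP_HP = T_H/(T_H − T_C) = 295.15/17.15 = 17.2099.
Q_H = COP_HP · W = 17.2099 × 470 = 8090 W.

Q̇_H ≈ 8090 W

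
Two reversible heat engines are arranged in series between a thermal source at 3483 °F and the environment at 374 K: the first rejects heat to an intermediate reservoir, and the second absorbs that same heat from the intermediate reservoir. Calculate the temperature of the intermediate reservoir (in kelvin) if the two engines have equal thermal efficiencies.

T_H = 3483 °F → (3483 − 32) × 5/9 = 1917.22 °C = 2190.37 K.
Equal efficiencies require 1 − T_m/T_H = 1 − T_C/T_m, i.e. T_m/T_H = T_C/T_m, so T_m = √(T_H·T_C) = √(2190.37 × 374.00) = 905 K.

T_m ≈ 905 K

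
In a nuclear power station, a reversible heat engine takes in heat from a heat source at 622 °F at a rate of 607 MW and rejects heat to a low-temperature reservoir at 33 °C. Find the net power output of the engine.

Ẇ ≈ 298 MW

T_H = 622 °F → (622 − 32) × 5/9 = 327.78 °C = 600.93 K.
T_C = 33 °C → 33 + 273.15 = 306.15 K.
The Carnot efficiency is η = 1 − T_C/T_H = 1 − 306.15/600.93 = 0.4905.
W = η·Q_H = 0.4905 × 607 = 298 MW.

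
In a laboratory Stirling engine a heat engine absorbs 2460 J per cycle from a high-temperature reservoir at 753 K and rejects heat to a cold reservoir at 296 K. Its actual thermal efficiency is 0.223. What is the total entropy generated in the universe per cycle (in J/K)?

ΔS_univ ≈ 3.19 J/K

W = η·Q_H = 0.223 × 2460 = 548.6 J, so Q_C = Q_H − W = 1911 J.
The hot reservoir loses entropy Q_H/T_H = 2460/753.00 = 3.267 J/K; the cold reservoir gains Q_C/T_C = 1911/296.00 = 6.458 J/K.
ΔS_univ = −Q_H/T_H + Q_C/T_C = 3.19 J/K (> 0, since η = 0.223 < η_Carnot = 0.607).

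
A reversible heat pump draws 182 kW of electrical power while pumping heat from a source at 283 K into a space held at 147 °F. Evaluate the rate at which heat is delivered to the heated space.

Q̇_H ≈ 1135 kW

T_H = 147 °F → (147 − 32) × 5/9 = 63.89 °C = 337.04 K.
Reversible heating COP: COP_HP = T_H/(T_H − T_C) = 337.04/54.04 = 6.2370.
Q_H = COP_HP · W = 6.2370 × 182 = 1135 kW.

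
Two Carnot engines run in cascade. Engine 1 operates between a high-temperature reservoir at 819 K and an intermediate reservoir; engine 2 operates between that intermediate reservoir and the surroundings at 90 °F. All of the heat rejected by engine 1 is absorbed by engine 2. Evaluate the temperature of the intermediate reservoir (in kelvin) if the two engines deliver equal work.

T_m ≈ 562 K

T_C = 90 °F → (90 − 32) × 5/9 = 32.22 °C = 305.37 K.
For reversible stages Q_m = Q_H·(T_m/T_H). Setting W₁ = Q_H(1 − T_m/T_H) equal to W₂ = Q_m(1 − T_C/T_m) = Q_H·(T_m − T_C)/T_H gives T_H − T_m = T_m − T_C, so T_m = (T_H + T_C)/2 = (819.00 + 305.37)/2 = 562 K.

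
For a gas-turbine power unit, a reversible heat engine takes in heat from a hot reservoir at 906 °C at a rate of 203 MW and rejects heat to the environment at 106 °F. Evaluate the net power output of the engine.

T_H = 906 °C → 906 + 273.15 = 1179.15 K.
T_C = 106 °F → (106 − 32) × 5/9 = 41.11 °C = 314.26 K.
Since the cycle is reversible, η = 1 − T_C/T_H = 1 − 314.26/1179.15 = 0.7335.
W = η·Q_H = 0.7335 × 203 = 149 MW.

Ẇ ≈ 149 MW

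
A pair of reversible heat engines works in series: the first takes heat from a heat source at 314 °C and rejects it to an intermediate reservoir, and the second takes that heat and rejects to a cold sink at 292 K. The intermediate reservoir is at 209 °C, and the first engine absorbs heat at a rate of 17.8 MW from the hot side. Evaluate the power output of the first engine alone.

T_H = 314 °C → 314 + 273.15 = 587.15 K.
T_m = 209 °C → 209 + 273.15 = 482.15 K.
First-stage efficiency η₁ = 1 − T_m/T_H = 1 − 482.15/587.15 = 0.1788.
W₁ = η₁·Q_H = 0.1788 × 17.8 = 3.18 MW.

Ẇ₁ ≈ 3.18 MW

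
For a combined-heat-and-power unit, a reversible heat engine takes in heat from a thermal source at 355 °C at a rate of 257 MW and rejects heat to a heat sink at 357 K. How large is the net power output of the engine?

Ẇ ≈ 110.9 MW

T_H = 355 °C → 355 + 273.15 = 628.15 K.
Since the cycle is reversible, η = 1 − T_C/T_H = 1 − 357.00/628.15 = 0.4317.
W = η·Q_H = 0.4317 × 257 = 110.9 MW.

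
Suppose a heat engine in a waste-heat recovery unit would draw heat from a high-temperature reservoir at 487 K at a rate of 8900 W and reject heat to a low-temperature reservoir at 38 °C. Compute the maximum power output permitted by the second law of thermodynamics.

T_C = 38 °C → 38 + 273.15 = 311.15 K.
The upper bound on efficiency is η_max = 1 − T_C/T_H = 1 − 311.15/487.00 = 0.3611.
W_max = η_max · Q_H = 0.3611 × 8900 = 3214 W.

Ẇ_max ≈ 3214 W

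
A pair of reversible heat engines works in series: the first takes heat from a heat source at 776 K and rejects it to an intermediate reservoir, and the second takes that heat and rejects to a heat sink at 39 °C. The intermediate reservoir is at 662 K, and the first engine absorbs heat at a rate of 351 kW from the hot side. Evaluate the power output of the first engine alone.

T_C = 39 °C → 39 + 273.15 = 312.15 K.
First-stage efficiency η₁ = 1 − T_m/T_H = 1 − 662.00/776.00 = 0.1469.
W₁ = η₁·Q_H = 0.1469 × 351 = 51.56 kW.

Ẇ₁ ≈ 51.56 kW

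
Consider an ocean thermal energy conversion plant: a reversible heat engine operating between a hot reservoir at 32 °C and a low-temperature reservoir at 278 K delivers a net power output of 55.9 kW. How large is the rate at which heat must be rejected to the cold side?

Q̇_C ≈ 572 kW

T_H = 32 °C → 32 + 273.15 = 305.15 K.
The Carnot efficiency is η = 1 − T_C/T_H = 1 − 278.00/305.15 = 0.0890.
Since Q_C/Q_H = T_C/T_H and Q_H = W/η, Q_C = W·T_C/(T_H − T_C) = 55.9 × 278.00/27.15 = 572 kW.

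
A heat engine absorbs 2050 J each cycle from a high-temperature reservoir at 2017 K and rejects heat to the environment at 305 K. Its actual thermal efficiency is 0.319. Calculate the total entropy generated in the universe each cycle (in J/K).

W = η·Q_H = 0.319 × 2050 = 654.0 J, so Q_C = Q_H − W = 1396 J.
Reservoir entropy changes: ΔS_H = −Q_H/T_H = −2050/2017.00 = -1.016 J/K and ΔS_C = +Q_C/T_C = 1396/305.00 = 4.577 J/K.
ΔS_univ = −Q_H/T_H + Q_C/T_C = 3.56 J/K (> 0, since η = 0.319 < η_Carnot = 0.849).

ΔS_univ ≈ 3.56 J/K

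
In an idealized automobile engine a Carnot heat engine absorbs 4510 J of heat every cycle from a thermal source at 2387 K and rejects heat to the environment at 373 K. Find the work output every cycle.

The Carnot efficiency is η = 1 − T_C/T_H = 1 − 373.00/2387.00 = 0.8437.
W = η·Q_H = 0.8437 × 4510 = 3810 J.

W ≈ 3810 J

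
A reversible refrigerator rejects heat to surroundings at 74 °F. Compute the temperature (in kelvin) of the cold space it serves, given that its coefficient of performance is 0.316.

T_C ≈ 71.2 K

T_H = 74 °F → (74 − 32) × 5/9 = 23.33 °C = 296.48 K.
COP_R = T_C/(T_H − T_C) ⇒ T_C = T_H·COP_R/(1 + COP_R) = 296.48 × 0.316/(1 + 0.316) = 71.2 K.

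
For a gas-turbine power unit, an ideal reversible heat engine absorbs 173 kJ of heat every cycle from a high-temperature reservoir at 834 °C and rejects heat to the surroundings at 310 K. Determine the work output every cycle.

T_H = 834 °C → 834 + 273.15 = 1107.15 K.
The Carnot efficiency is η = 1 − T_C/T_H = 1 − 310.00/1107.15 = 0.7200.
W = η·Q_H = 0.7200 × 173 = 125 kJ.

W ≈ 125 kJ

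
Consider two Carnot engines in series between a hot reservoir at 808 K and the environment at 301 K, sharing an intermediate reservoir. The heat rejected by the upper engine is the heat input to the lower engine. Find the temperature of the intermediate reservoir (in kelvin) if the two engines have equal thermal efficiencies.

Equal efficiencies require 1 − T_m/T_H = 1 − T_C/T_m, i.e. T_m/T_H = T_C/T_m, so T_m = √(T_H·T_C) = √(808.00 × 301.00) = 493.2 K.

T_m ≈ 493.2 K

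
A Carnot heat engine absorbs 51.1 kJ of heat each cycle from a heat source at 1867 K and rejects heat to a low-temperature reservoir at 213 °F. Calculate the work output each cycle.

T_C = 213 °F → (213 − 32) × 5/9 = 100.56 °C = 373.71 K.
The Carnot efficiency is η = 1 − T_C/T_H = 1 − 373.71/1867.00 = 0.7998.
W = η·Q_H = 0.7998 × 51.1 = 40.87 kJ.

W ≈ 40.87 kJ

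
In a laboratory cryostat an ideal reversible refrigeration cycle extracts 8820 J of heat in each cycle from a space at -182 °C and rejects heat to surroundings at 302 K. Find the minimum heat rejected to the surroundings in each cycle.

Q_H ≈ 29200 J

T_C = -182 °C → -182 + 273.15 = 91.15 K.
For a reversible cycle Q_H/Q_C = T_H/T_C, so Q_H = Q_C·T_H/T_C = 8820 × 302.00/91.15 = 29200 J.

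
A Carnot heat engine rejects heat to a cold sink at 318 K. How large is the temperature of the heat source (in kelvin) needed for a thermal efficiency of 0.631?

From η = 1 − T_C/T_H, solving for T_H gives T_H = T_C/(1 − η) = 318.00/(1 − 0.631) = 862 K.

T_H ≈ 862 K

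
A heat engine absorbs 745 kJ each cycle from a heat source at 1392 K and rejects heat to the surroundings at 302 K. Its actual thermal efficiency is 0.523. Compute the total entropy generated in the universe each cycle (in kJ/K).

ΔS_univ ≈ 0.642 kJ/K

W = η·Q_H = 0.523 × 745 = 389.6 kJ, so Q_C = Q_H − W = 355.4 kJ.
Entropy balance on the reservoirs: −Q_H/T_H = -0.5352 kJ/K, +Q_C/T_C = 1.177 kJ/K.
ΔS_univ = −Q_H/T_H + Q_C/T_C = 0.642 kJ/K (> 0, since η = 0.523 < η_Carnot = 0.783).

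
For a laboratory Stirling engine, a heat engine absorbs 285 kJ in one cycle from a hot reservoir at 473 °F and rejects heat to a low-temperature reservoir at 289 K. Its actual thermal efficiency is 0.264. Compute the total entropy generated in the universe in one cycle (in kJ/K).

ΔS_univ ≈ 0.176 kJ/K

T_H = 473 °F → (473 − 32) × 5/9 = 245.00 °C = 518.15 K.
W = η·Q_H = 0.264 × 285 = 75.24 kJ, so Q_C = Q_H − W = 209.8 kJ.
Reservoir entropy changes: ΔS_H = −Q_H/T_H = −285/518.15 = -0.5500 kJ/K and ΔS_C = +Q_C/T_C = 209.8/289.00 = 0.7258 kJ/K.
ΔS_univ = −Q_H/T_H + Q_C/T_C = 0.176 kJ/K (> 0, since η = 0.264 < η_Carnot = 0.442).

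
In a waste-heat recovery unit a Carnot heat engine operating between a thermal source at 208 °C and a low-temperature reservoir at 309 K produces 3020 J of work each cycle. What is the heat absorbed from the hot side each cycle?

T_H = 208 °C → 208 + 273.15 = 481.15 K.
Since the cycle is reversible, η = 1 − T_C/T_H = 1 − 309.00/481.15 = 0.3578.
Q_H = W/η = 3020/0.3578 = 8440 J.

Q_H ≈ 8440 J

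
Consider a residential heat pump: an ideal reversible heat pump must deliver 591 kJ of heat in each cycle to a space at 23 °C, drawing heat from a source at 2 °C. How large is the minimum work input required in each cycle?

W_in ≈ 41.9 kJ

T_H = 23 °C → 23 + 273.15 = 296.15 K.
T_C = 2 °C → 2 + 273.15 = 275.15 K.
COP_HP = T_H/(T_H − T_C) = 296.15/21.00 = 14.1024.
W = Q_H/COP_HP = 591/14.1024 = 41.9 kJ.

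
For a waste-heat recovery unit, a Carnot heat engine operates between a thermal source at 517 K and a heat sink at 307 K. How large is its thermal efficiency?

η ≈ 0.4062

Carnot efficiency: η = 1 − T_C/T_H = 1 − 307.00/517.00 = 0.4062.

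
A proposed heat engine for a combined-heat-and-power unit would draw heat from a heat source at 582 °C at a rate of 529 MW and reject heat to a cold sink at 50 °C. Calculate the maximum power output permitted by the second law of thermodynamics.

Ẇ_max ≈ 329 MW

T_H = 582 °C → 582 + 273.15 = 855.15 K.
T_C = 50 °C → 50 + 273.15 = 323.15 K.
The upper bound on efficiency is η_max = 1 − T_C/T_H = 1 − 323.15/855.15 = 0.6221.
W_max = η_max · Q_H = 0.6221 × 529 = 329 MW.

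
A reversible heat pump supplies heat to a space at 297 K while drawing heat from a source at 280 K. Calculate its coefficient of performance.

COP_HP ≈ 17.5

The Carnot heat-pump COP is COP_HP = T_H/(T_H − T_C) = 297.00/(297.00 − 280.00) = 17.5.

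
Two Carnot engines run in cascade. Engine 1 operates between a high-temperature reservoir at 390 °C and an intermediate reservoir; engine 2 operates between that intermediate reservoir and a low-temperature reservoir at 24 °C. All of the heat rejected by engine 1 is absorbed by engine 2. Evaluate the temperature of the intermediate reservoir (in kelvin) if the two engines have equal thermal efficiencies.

T_H = 390 °C → 390 + 273.15 = 663.15 K.
T_C = 24 °C → 24 + 273.15 = 297.15 K.
Equal efficiencies require 1 − T_m/T_H = 1 − T_C/T_m, i.e. T_m/T_H = T_C/T_m, so T_m = √(T_H·T_C) = √(663.15 × 297.15) = 443.9 K.

T_m ≈ 443.9 K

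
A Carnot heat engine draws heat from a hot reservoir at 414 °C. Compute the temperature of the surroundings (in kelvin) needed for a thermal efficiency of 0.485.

T_C ≈ 354 K

T_H = 414 °C → 414 + 273.15 = 687.15 K.
From η = 1 − T_C/T_H, T_C = T_H·(1 − η) = 687.15 × (1 − 0.485) = 354 K.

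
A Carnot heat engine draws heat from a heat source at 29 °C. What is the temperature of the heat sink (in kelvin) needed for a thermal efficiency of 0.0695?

T_H = 29 °C → 29 + 273.15 = 302.15 K.
From η = 1 − T_C/T_H, T_C = T_H·(1 − η) = 302.15 × (1 − 0.0695) = 281 K.

T_C ≈ 281 K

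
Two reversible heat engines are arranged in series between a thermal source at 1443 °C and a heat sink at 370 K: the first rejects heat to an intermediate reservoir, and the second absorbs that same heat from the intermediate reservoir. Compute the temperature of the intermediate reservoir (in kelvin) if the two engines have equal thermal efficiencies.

T_H = 1443 °C → 1443 + 273.15 = 1716.15 K.
Equal efficiencies require 1 − T_m/T_H = 1 − T_C/T_m, i.e. T_m/T_H = T_C/T_m, so T_m = √(T_H·T_C) = √(1716.15 × 370.00) = 797 K.

T_m ≈ 797 K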